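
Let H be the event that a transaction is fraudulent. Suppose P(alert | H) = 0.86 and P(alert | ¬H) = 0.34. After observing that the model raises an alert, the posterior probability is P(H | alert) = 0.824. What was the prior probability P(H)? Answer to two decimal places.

In odds form, posterior odds = prior odds × likelihood ratio, so prior odds = posterior odds ÷ LR.
Posterior odds = 0.824/(1−0.824) = 4.6818. LR = 0.86/0.34 = 2.5294.
Prior odds = 4.6818/2.5294 = 1.8510, so P(H) = 1.8510/(1+1.8510) ≈ 0.65.

P(H) = 0.65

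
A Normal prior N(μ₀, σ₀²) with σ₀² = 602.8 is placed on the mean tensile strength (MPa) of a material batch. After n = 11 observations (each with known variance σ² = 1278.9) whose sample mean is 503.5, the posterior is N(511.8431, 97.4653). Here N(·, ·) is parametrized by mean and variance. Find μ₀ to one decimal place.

With known observation variance, the Normal–Normal posterior has precision τ_n = τ₀ + n/σ² and mean μ_n = (τ₀μ₀ + (n/σ²)x̄)/τ_n.
Here τ₀ = 1/602.8 = 0.001659 and τ_data = 11/1278.9 = 0.008601, so τ_n = 0.010260.
Rearranging for μ₀: μ₀ = (μ_n·τ_n − τ_data·x̄)/τ₀ = (511.8431·0.010260 − 0.008601·503.5) / 0.001659 = 0.920907/0.001659 ≈ 555.1.

μ₀ = 555.1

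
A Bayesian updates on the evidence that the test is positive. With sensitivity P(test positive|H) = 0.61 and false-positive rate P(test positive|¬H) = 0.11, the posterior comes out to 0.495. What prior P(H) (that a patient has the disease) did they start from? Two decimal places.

P(H) = 0.15

In odds form, posterior odds = prior odds × likelihood ratio, so prior odds = posterior odds ÷ LR.
Posterior odds = 0.495/(1−0.495) = 0.9802. LR = 0.61/0.11 = 5.5455.
Prior odds = 0.9802/5.5455 = 0.1768, so P(H) = 0.1768/(1+0.1768) ≈ 0.15.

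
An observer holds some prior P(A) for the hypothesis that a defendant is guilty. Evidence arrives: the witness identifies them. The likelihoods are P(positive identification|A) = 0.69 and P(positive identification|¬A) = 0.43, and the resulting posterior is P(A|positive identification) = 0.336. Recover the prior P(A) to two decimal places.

P(A) = 0.24

Bayes' rule in odds form gives O(A|E) = O(A)·[P(E|A)/P(E|¬A)], hence O(A) = O(A|E)/LR.
Posterior odds = 0.336/(1−0.336) = 0.5060. LR = 0.69/0.43 = 1.6047.
Prior odds = 0.5060/1.6047 = 0.3153, so P(A) = 0.3153/(1+0.3153) ≈ 0.24.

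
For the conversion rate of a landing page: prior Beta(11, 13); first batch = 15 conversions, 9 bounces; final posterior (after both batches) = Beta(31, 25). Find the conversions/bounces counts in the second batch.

Sequential conjugate updates are equivalent to a single update on the pooled data, so total successes = posterior α − prior α and total failures = posterior β − prior β.
Total across both batches: 31−11=20 conversions, 25−13=12 bounces.
Subtract the first batch: 20−15=5 conversions and 12−9=3 bounces.

5 conversions and 3 bounces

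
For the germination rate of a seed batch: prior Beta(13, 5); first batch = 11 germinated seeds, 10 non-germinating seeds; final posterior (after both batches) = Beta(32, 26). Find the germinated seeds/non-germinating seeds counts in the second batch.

Sequential conjugate updates are equivalent to a single update on the pooled data, so total successes = posterior α − prior α and total failures = posterior β − prior β.
Total across both batches: 32−13=19 germinated seeds, 26−5=21 non-germinating seeds.
Subtract the first batch: 19−11=8 germinated seeds and 21−10=11 non-germinating seeds.

8 germinated seeds and 11 non-germinating seeds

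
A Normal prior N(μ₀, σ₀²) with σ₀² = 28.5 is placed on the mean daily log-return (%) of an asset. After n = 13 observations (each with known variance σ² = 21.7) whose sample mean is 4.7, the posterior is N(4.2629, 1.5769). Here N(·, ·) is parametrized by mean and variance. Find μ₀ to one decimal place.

The posterior mean is a precision-weighted average: μ_n = (τ₀μ₀ + τ_data·x̄)/(τ₀+τ_data), with τ₀=1/σ₀² and τ_data=n/σ².
Here τ₀ = 1/28.5 = 0.035088 and τ_data = 13/21.7 = 0.599078, so τ_n = 0.634166.
Rearranging for μ₀: μ₀ = (μ_n·τ_n − τ_data·x̄)/τ₀ = (4.2629·0.634166 − 0.599078·4.7) / 0.035088 = -0.112280/0.035088 ≈ -3.2.

μ₀ = -3.2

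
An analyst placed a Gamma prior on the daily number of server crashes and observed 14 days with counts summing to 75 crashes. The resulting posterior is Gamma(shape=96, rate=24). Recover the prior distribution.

Gamma–Poisson conjugacy: posterior shape = α + Σxᵢ, posterior rate = β + n.
So α = 96 − 75 = 21 and β = 24 − 14 = 10.

Gamma(shape=21, rate=10)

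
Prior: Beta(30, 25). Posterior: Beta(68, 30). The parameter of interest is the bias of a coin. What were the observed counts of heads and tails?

Beta is conjugate to the binomial likelihood: posterior = Beta(α+s, β+f).
So s = 68 − 30 = 38 and f = 30 − 25 = 5.

38 heads and 5 tails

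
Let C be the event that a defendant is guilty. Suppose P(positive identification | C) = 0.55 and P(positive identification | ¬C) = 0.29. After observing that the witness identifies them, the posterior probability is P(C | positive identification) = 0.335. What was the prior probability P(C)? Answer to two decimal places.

P(C) = 0.21

Bayes' rule in odds form gives O(C|E) = O(C)·[P(E|C)/P(E|¬C)], hence O(C) = O(C|E)/LR.
Posterior odds = 0.335/(1−0.335) = 0.5038. LR = 0.55/0.29 = 1.8966.
Prior odds = 0.5038/1.8966 = 0.2656, so P(C) = 0.2656/(1+0.2656) ≈ 0.21.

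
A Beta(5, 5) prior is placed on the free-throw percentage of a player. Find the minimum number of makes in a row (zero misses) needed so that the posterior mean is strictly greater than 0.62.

k = 4

After k makes and 0 misses the posterior is Beta(5+k, 5), with mean (5+k)/(5+5+k).
Set (5+k)/(10+k) > 0.62 and solve: k > (0.62·10 − 5)/(1 − 0.62) = 3.158.
The smallest integer exceeding 3.158 is 4.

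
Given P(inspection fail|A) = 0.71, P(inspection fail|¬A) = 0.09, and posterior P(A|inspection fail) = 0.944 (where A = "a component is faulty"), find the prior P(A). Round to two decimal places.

P(A) = 0.68

In odds form, posterior odds = prior odds × likelihood ratio, so prior odds = posterior odds ÷ LR.
Posterior odds = 0.944/(1−0.944) = 16.8571. LR = 0.71/0.09 = 7.8889.
Prior odds = 16.8571/7.8889 = 2.1368, so P(A) = 2.1368/(1+2.1368) ≈ 0.68.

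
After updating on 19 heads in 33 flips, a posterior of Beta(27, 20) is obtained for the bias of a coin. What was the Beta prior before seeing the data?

A Beta(α, β) prior with s successes and f failures in binomial data gives a Beta(α+s, β+f) posterior.
So α = 27 − 19 = 8 and β = 20 − 14 = 6.

Beta(8, 6)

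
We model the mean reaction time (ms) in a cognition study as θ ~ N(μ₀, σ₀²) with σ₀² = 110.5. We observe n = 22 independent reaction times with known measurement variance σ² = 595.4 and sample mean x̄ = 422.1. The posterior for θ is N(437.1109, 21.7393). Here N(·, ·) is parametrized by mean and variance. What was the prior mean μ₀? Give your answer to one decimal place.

The posterior mean is a precision-weighted average: μ_n = (τ₀μ₀ + τ_data·x̄)/(τ₀+τ_data), with τ₀=1/σ₀² and τ_data=n/σ².
Here τ₀ = 1/110.5 = 0.009050 and τ_data = 22/595.4 = 0.036950, so τ_n = 0.046000.
Rearranging for μ₀: μ₀ = (μ_n·τ_n − τ_data·x̄)/τ₀ = (437.1109·0.046000 − 0.036950·422.1) / 0.009050 = 4.510506/0.009050 ≈ 498.4.

μ₀ = 498.4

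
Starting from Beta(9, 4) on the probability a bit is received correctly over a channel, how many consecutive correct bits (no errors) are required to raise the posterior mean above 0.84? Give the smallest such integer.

After k correct bits and 0 errors the posterior is Beta(9+k, 4), with mean (9+k)/(9+4+k).
Set (9+k)/(13+k) > 0.84 and solve: k > (0.84·13 − 9)/(1 − 0.84) = 12.000.
The smallest integer exceeding 12.000 is 13, and checking k=13: (22)/(26) = 0.8462 > 0.84.

k = 13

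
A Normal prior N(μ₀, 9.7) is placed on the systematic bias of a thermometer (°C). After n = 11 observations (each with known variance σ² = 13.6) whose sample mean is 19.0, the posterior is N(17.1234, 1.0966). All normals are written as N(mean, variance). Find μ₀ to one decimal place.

The posterior mean is a precision-weighted average: μ_n = (τ₀μ₀ + τ_data·x̄)/(τ₀+τ_data), with τ₀=1/σ₀² and τ_data=n/σ².
Here τ₀ = 1/9.7 = 0.103093 and τ_data = 11/13.6 = 0.808824, so τ_n = 0.911917.
Rearranging for μ₀: μ₀ = (μ_n·τ_n − τ_data·x̄)/τ₀ = (17.1234·0.911917 − 0.808824·19.0) / 0.103093 = 0.247464/0.103093 ≈ 2.4.

μ₀ = 2.4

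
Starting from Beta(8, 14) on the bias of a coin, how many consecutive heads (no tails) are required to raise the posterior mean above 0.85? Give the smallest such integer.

k = 72

After k heads and 0 tails the posterior is Beta(8+k, 14), with mean (8+k)/(8+14+k).
Set (8+k)/(22+k) > 0.85 and solve: k > (0.85·22 − 8)/(1 − 0.85) = 71.333.
The smallest integer exceeding 71.333 is 72, and checking k=72: (80)/(94) = 0.8511 > 0.85.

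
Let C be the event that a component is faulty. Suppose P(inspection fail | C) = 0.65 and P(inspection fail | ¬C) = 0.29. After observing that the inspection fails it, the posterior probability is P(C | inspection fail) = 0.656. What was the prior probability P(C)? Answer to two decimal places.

In odds form, posterior odds = prior odds × likelihood ratio, so prior odds = posterior odds ÷ LR.
Posterior odds = 0.656/(1−0.656) = 1.9070. LR = 0.65/0.29 = 2.2414.
Prior odds = 1.9070/2.2414 = 0.8508, so P(C) = 0.8508/(1+0.8508) ≈ 0.46.

P(C) = 0.46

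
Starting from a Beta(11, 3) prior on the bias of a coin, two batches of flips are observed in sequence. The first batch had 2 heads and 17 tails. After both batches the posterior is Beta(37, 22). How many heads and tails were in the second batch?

24 heads and 2 tails

Sequential conjugate updates are equivalent to a single update on the pooled data, so total successes = posterior α − prior α and total failures = posterior β − prior β.
Total across both batches: 37−11=26 heads, 22−3=19 tails.
Subtract the first batch: 26−2=24 heads and 19−17=2 tails.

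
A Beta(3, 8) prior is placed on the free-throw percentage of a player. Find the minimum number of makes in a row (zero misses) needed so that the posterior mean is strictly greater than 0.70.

k = 16

After k makes and 0 misses the posterior is Beta(3+k, 8), with mean (3+k)/(3+8+k).
Set (3+k)/(11+k) > 0.70 and solve: k > (0.70·11 − 3)/(1 − 0.70) = 15.667.
The smallest integer exceeding 15.667 is 16.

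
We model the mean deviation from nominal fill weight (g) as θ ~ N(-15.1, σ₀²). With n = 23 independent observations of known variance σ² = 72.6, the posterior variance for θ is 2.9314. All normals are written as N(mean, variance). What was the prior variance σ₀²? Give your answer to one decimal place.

σ₀² = 41.1

Posterior precision equals prior precision plus data precision: 1/σ_n² = 1/σ₀² + n/σ².
So 1/σ₀² = 1/2.9314 − 23/72.6 = 0.341134 − 0.316804 = 0.024330.
Hence σ₀² = 1/0.024330 ≈ 41.1.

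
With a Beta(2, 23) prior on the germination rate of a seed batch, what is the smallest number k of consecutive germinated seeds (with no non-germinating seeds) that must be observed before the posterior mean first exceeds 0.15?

After k germinated seeds and 0 non-germinating seeds the posterior is Beta(2+k, 23), with mean (2+k)/(2+23+k).
Set (2+k)/(25+k) > 0.15 and solve: k > (0.15·25 − 2)/(1 − 0.15) = 2.059.
The smallest integer exceeding 2.059 is 3.

k = 3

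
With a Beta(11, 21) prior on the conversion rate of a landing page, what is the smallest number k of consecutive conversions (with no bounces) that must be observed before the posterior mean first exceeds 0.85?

k = 109

After k conversions and 0 bounces the posterior is Beta(11+k, 21), with mean (11+k)/(11+21+k).
Set (11+k)/(32+k) > 0.85 and solve: k > (0.85·32 − 11)/(1 − 0.85) = 108.000.
The smallest integer exceeding 108.000 is 109, and checking k=109: (120)/(141) = 0.8511 > 0.85.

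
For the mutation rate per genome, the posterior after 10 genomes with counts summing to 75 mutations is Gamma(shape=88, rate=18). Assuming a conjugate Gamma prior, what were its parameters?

A Gamma(α, β) prior (rate parametrization) on a Poisson rate with n observations summing to S gives posterior Gamma(α+S, β+n).
So α = 88 − 75 = 13 and β = 18 − 10 = 8.

Gamma(shape=13, rate=8)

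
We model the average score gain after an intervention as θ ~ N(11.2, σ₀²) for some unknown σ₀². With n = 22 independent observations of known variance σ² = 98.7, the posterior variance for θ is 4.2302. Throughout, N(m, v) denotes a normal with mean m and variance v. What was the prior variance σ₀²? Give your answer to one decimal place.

σ₀² = 74.1

For the Normal–Normal model with known σ², precisions add: τ_n = τ₀ + n/σ².
So 1/σ₀² = 1/4.2302 − 22/98.7 = 0.236395 − 0.222898 = 0.013497.
Hence σ₀² = 1/0.013497 ≈ 74.1.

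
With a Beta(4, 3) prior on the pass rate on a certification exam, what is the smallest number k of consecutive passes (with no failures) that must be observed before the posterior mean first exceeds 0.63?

After k passes and 0 failures the posterior is Beta(4+k, 3), with mean (4+k)/(4+3+k).
Set (4+k)/(7+k) > 0.63 and solve: k > (0.63·7 − 4)/(1 − 0.63) = 1.108.
The smallest integer exceeding 1.108 is 2, and checking k=2: (6)/(9) = 0.6667 > 0.63.

k = 2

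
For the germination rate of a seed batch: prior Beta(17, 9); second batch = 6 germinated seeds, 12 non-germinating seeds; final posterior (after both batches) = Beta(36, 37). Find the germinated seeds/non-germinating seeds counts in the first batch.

13 germinated seeds and 16 non-germinating seeds

Sequential conjugate updates are equivalent to a single update on the pooled data, so total successes = posterior α − prior α and total failures = posterior β − prior β.
Total across both batches: 36−17=19 germinated seeds, 37−9=28 non-germinating seeds.
Subtract the second batch: 19−6=13 germinated seeds and 28−12=16 non-germinating seeds.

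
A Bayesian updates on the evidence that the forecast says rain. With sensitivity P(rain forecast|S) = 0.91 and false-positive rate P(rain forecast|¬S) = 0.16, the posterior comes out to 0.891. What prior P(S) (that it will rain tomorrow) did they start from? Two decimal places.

In odds form, posterior odds = prior odds × likelihood ratio, so prior odds = posterior odds ÷ LR.
Posterior odds = 0.891/(1−0.891) = 8.1743. LR = 0.91/0.16 = 5.6875.
Prior odds = 8.1743/5.6875 = 1.4372, so P(S) = 1.4372/(1+1.4372) ≈ 0.59.

P(S) = 0.59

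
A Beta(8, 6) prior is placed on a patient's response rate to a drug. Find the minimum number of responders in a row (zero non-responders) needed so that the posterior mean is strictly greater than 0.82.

k = 20

After k responders and 0 non-responders the posterior is Beta(8+k, 6), with mean (8+k)/(8+6+k).
Set (8+k)/(14+k) > 0.82 and solve: k > (0.82·14 − 8)/(1 − 0.82) = 19.333.
The smallest integer exceeding 19.333 is 20, and checking k=20: (28)/(34) = 0.8235 > 0.82.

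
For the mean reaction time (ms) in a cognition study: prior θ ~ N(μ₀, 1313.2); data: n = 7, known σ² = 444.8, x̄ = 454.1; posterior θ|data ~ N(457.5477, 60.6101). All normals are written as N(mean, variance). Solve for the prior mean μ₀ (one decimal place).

With known observation variance, the Normal–Normal posterior has precision τ_n = τ₀ + n/σ² and mean μ_n = (τ₀μ₀ + (n/σ²)x̄)/τ_n.
Here τ₀ = 1/1313.2 = 0.000761 and τ_data = 7/444.8 = 0.015737, so τ_n = 0.016498.
Rearranging for μ₀: μ₀ = (μ_n·τ_n − τ_data·x̄)/τ₀ = (457.5477·0.016498 − 0.015737·454.1) / 0.000761 = 0.402450/0.000761 ≈ 528.8.

μ₀ = 528.8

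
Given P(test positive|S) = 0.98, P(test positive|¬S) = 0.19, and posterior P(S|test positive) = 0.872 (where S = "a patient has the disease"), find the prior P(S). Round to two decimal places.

Bayes' rule in odds form gives O(S|E) = O(S)·[P(E|S)/P(E|¬S)], hence O(S) = O(S|E)/LR.
Posterior odds = 0.872/(1−0.872) = 6.8125. LR = 0.98/0.19 = 5.1579.
Prior odds = 6.8125/5.1579 = 1.3208, so P(S) = 1.3208/(1+1.3208) ≈ 0.57.

P(S) = 0.57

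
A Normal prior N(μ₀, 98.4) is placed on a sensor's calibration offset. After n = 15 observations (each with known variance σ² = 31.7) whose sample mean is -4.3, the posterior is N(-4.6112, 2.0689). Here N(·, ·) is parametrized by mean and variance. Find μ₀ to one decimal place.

μ₀ = -19.1

With known observation variance, the Normal–Normal posterior has precision τ_n = τ₀ + n/σ² and mean μ_n = (τ₀μ₀ + (n/σ²)x̄)/τ_n.
Here τ₀ = 1/98.4 = 0.010163 and τ_data = 15/31.7 = 0.473186, so τ_n = 0.483349.
Rearranging for μ₀: μ₀ = (μ_n·τ_n − τ_data·x̄)/τ₀ = (-4.6112·0.483349 − 0.473186·-4.3) / 0.010163 = -0.194119/0.010163 ≈ -19.1.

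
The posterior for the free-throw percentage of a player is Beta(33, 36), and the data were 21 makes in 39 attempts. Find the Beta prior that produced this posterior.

A Beta(a, b) prior with s successes and f failures in binomial data gives a Beta(a+s, b+f) posterior.
Subtract the data counts: 33−21=12, 36−18=18.

Beta(12, 18)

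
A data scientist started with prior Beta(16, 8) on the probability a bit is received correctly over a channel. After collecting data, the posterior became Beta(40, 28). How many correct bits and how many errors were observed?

24 correct bits and 20 errors

Under Beta–binomial conjugacy the posterior parameters are (a+s, b+f).
So s = 40 − 16 = 24 and f = 28 − 8 = 20.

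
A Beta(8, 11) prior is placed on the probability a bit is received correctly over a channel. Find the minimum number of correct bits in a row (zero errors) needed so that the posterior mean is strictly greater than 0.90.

k = 92

After k correct bits and 0 errors the posterior is Beta(8+k, 11), with mean (8+k)/(8+11+k).
Set (8+k)/(19+k) > 0.90 and solve: k > (0.90·19 − 8)/(1 − 0.90) = 91.000.
The smallest integer exceeding 91.000 is 92.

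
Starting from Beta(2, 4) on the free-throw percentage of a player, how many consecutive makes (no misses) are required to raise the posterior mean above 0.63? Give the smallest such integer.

After k makes and 0 misses the posterior is Beta(2+k, 4), with mean (2+k)/(2+4+k).
Set (2+k)/(6+k) > 0.63 and solve: k > (0.63·6 − 2)/(1 − 0.63) = 4.811.
The smallest integer exceeding 4.811 is 5.

k = 5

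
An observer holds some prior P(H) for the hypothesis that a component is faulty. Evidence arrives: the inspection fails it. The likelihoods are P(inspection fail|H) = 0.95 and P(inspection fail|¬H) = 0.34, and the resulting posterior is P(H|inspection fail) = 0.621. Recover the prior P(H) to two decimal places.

P(H) = 0.37

Bayes' rule in odds form gives O(H|E) = O(H)·[P(E|H)/P(E|¬H)], hence O(H) = O(H|E)/LR.
Posterior odds = 0.621/(1−0.621) = 1.6385. LR = 0.95/0.34 = 2.7941.
Prior odds = 1.6385/2.7941 = 0.5864, so P(H) = 0.5864/(1+0.5864) ≈ 0.37.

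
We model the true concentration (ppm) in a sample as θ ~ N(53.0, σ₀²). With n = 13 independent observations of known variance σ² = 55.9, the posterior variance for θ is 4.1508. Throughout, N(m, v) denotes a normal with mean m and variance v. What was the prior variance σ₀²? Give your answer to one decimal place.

σ₀² = 119.6

For the Normal–Normal model with known σ², precisions add: τ_n = τ₀ + n/σ².
So 1/σ₀² = 1/4.1508 − 13/55.9 = 0.240917 − 0.232558 = 0.008359.
Hence σ₀² = 1/0.008359 ≈ 119.6.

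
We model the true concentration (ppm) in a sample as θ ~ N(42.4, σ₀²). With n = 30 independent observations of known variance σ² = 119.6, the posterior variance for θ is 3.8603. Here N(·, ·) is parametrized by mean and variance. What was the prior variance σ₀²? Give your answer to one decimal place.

σ₀² = 121.8

Posterior precision equals prior precision plus data precision: 1/σ_n² = 1/σ₀² + n/σ².
So 1/σ₀² = 1/3.8603 − 30/119.6 = 0.259047 − 0.250836 = 0.008211.
Hence σ₀² = 1/0.008211 ≈ 121.8.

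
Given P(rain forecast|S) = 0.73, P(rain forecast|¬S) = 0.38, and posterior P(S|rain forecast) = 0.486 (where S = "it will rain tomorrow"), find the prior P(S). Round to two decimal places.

Bayes' rule in odds form gives O(S|E) = O(S)·[P(E|S)/P(E|¬S)], hence O(S) = O(S|E)/LR.
Posterior odds = 0.486/(1−0.486) = 0.9455. LR = 0.73/0.38 = 1.9211.
Prior odds = 0.9455/1.9211 = 0.4922, so P(S) = 0.4922/(1+0.4922) ≈ 0.33.

P(S) = 0.33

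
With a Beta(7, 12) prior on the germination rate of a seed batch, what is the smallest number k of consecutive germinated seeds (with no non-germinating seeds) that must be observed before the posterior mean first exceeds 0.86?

After k germinated seeds and 0 non-germinating seeds the posterior is Beta(7+k, 12), with mean (7+k)/(7+12+k).
Set (7+k)/(19+k) > 0.86 and solve: k > (0.86·19 − 7)/(1 − 0.86) = 66.714.
The smallest integer exceeding 66.714 is 67.

k = 67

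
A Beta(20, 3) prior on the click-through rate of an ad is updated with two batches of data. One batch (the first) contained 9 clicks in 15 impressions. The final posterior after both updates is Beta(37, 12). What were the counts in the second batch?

8 clicks and 3 non-clicks

Sequential conjugate updates are equivalent to a single update on the pooled data, so total successes = posterior α − prior α and total failures = posterior β − prior β.
Total across both batches: 37−20=17 clicks, 12−3=9 non-clicks.
Subtract the first batch: 17−9=8 clicks and 9−6=3 non-clicks.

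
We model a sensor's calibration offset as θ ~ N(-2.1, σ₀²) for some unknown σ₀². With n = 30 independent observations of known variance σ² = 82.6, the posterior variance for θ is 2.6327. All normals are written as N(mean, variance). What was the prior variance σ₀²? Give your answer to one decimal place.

σ₀² = 60.1

For the Normal–Normal model with known σ², precisions add: τ_n = τ₀ + n/σ².
So 1/σ₀² = 1/2.6327 − 30/82.6 = 0.379838 − 0.363196 = 0.016642.
Hence σ₀² = 1/0.016642 ≈ 60.1.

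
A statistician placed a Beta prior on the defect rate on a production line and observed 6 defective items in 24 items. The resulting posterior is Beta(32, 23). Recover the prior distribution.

Beta(26, 5)

A Beta(a, b) prior with s successes and f failures in binomial data gives a Beta(a+s, b+f) posterior.
So a = 32 − 6 = 26 and b = 23 − 18 = 5.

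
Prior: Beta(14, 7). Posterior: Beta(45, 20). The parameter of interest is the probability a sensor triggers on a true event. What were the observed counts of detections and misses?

31 detections and 13 misses

Beta is conjugate to the binomial likelihood: posterior = Beta(α+s, β+f).
Match parameters: s=45−14=31, f=20−7=13.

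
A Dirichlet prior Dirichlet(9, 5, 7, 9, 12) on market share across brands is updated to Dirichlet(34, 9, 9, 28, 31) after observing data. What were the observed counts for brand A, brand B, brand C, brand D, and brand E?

For a Dirichlet(α) prior with multinomial counts c, the posterior is Dirichlet(α + c) componentwise.
Counts are posterior − prior componentwise: 34−9=25, 9−5=4, 9−7=2, 28−9=19, 31−12=19.

counts (25, 4, 2, 19, 19)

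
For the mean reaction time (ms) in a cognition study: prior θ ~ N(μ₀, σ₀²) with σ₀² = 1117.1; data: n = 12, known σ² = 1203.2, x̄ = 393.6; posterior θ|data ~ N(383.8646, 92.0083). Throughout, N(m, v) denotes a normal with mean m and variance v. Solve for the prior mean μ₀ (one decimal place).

The posterior mean is a precision-weighted average: μ_n = (τ₀μ₀ + τ_data·x̄)/(τ₀+τ_data), with τ₀=1/σ₀² and τ_data=n/σ².
Here τ₀ = 1/1117.1 = 0.000895 and τ_data = 12/1203.2 = 0.009973, so τ_n = 0.010868.
Rearranging for μ₀: μ₀ = (μ_n·τ_n − τ_data·x̄)/τ₀ = (383.8646·0.010868 − 0.009973·393.6) / 0.000895 = 0.246468/0.000895 ≈ 275.4.

μ₀ = 275.4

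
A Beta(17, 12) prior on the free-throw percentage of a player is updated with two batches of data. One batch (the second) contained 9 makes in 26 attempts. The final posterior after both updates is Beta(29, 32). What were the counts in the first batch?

Sequential conjugate updates are equivalent to a single update on the pooled data, so total successes = posterior α − prior α and total failures = posterior β − prior β.
Total across both batches: 29−17=12 makes, 32−12=20 misses.
Subtract the second batch: 12−9=3 makes and 20−17=3 misses.

3 makes and 3 misses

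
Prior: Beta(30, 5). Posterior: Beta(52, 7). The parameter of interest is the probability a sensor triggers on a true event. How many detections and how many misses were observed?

22 detections and 2 misses

Under Beta–binomial conjugacy the posterior parameters are (a+s, b+f).
So s = 52 − 30 = 22 and f = 7 − 5 = 2.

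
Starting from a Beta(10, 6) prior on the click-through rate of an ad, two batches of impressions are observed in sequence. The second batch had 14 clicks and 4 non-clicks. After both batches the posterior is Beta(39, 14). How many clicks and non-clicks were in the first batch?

15 clicks and 4 non-clicks

Sequential conjugate updates are equivalent to a single update on the pooled data, so total successes = posterior α − prior α and total failures = posterior β − prior β.
Total across both batches: 39−10=29 clicks, 14−6=8 non-clicks.
Subtract the second batch: 29−14=15 clicks and 8−4=4 non-clicks.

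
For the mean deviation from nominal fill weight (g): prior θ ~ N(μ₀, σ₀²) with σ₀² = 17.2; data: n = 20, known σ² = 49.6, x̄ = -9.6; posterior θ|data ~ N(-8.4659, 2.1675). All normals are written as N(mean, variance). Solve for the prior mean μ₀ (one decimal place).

μ₀ = -0.6

The posterior mean is a precision-weighted average: μ_n = (τ₀μ₀ + τ_data·x̄)/(τ₀+τ_data), with τ₀=1/σ₀² and τ_data=n/σ².
Here τ₀ = 1/17.2 = 0.058140 and τ_data = 20/49.6 = 0.403226, so τ_n = 0.461366.
Rearranging for μ₀: μ₀ = (μ_n·τ_n − τ_data·x̄)/τ₀ = (-8.4659·0.461366 − 0.403226·-9.6) / 0.058140 = -0.034909/0.058140 ≈ -0.6.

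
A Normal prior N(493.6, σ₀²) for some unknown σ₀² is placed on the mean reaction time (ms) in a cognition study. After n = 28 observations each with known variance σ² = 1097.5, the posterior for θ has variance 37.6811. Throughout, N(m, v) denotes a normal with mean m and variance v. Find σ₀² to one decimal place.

σ₀² = 974.7

For the Normal–Normal model with known σ², precisions add: τ_n = τ₀ + n/σ².
So 1/σ₀² = 1/37.6811 − 28/1097.5 = 0.026539 − 0.025513 = 0.001026.
Hence σ₀² = 1/0.001026 ≈ 974.7.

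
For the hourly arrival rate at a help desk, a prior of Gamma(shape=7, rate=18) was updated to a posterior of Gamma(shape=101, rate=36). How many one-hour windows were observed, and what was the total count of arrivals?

n = 18 one-hour windows with total 94 arrivals

Gamma–Poisson conjugacy: posterior shape = α + Σxᵢ, posterior rate = β + n.
Matching: Σxᵢ = 101 − 7 = 94 and n = 36 − 18 = 18.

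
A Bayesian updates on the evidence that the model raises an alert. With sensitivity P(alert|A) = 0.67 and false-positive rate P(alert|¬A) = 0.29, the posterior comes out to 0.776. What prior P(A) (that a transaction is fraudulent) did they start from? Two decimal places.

P(A) = 0.60

Bayes' rule in odds form gives O(A|E) = O(A)·[P(E|A)/P(E|¬A)], hence O(A) = O(A|E)/LR.
Posterior odds = 0.776/(1−0.776) = 3.4643. LR = 0.67/0.29 = 2.3103.
Prior odds = 3.4643/2.3103 = 1.4995, so P(A) = 1.4995/(1+1.4995) ≈ 0.60.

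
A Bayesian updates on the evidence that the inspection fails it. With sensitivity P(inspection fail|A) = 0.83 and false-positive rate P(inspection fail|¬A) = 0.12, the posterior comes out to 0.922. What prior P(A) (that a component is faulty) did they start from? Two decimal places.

Bayes' rule in odds form gives O(A|E) = O(A)·[P(E|A)/P(E|¬A)], hence O(A) = O(A|E)/LR.
Posterior odds = 0.922/(1−0.922) = 11.8205. LR = 0.83/0.12 = 6.9167.
Prior odds = 11.8205/6.9167 = 1.7090, so P(A) = 1.7090/(1+1.7090) ≈ 0.63.

P(A) = 0.63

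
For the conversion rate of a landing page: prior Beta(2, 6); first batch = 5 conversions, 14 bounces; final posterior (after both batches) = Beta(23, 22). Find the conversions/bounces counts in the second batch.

Sequential conjugate updates are equivalent to a single update on the pooled data, so total successes = posterior α − prior α and total failures = posterior β − prior β.
Total across both batches: 23−2=21 conversions, 22−6=16 bounces.
Subtract the first batch: 21−5=16 conversions and 16−14=2 bounces.

16 conversions and 2 bounces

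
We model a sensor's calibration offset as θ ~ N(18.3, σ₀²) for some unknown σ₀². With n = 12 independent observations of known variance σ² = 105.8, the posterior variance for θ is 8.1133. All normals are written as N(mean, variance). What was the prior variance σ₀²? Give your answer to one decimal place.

For the Normal–Normal model with known σ², precisions add: τ_n = τ₀ + n/σ².
So 1/σ₀² = 1/8.1133 − 12/105.8 = 0.123254 − 0.113422 = 0.009832.
Hence σ₀² = 1/0.009832 ≈ 101.7.

σ₀² = 101.7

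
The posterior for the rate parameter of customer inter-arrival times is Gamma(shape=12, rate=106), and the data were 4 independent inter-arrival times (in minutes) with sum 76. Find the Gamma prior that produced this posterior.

Gamma(shape=8, rate=30)

For an exponential likelihood with a Gamma(α, β) prior on the rate, n observations with total T give posterior Gamma(α+n, β+T).
So α = 12 − 4 = 8 and β = 106 − 76 = 30.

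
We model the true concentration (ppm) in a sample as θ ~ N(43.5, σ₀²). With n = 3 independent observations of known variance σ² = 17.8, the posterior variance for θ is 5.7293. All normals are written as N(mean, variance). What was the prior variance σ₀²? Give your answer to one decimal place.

Posterior precision equals prior precision plus data precision: 1/σ_n² = 1/σ₀² + n/σ².
So 1/σ₀² = 1/5.7293 − 3/17.8 = 0.174541 − 0.168539 = 0.006002.
Hence σ₀² = 1/0.006002 ≈ 166.6.

σ₀² = 166.6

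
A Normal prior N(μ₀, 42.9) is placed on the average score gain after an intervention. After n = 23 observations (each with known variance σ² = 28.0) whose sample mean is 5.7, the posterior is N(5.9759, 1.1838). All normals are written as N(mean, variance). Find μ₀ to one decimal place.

μ₀ = 15.7

The posterior mean is a precision-weighted average: μ_n = (τ₀μ₀ + τ_data·x̄)/(τ₀+τ_data), with τ₀=1/σ₀² and τ_data=n/σ².
Here τ₀ = 1/42.9 = 0.023310 and τ_data = 23/28.0 = 0.821429, so τ_n = 0.844739.
Rearranging for μ₀: μ₀ = (μ_n·τ_n − τ_data·x̄)/τ₀ = (5.9759·0.844739 − 0.821429·5.7) / 0.023310 = 0.365930/0.023310 ≈ 15.7.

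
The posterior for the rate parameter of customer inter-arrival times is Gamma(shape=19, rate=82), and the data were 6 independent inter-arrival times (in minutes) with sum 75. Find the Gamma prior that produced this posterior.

Gamma(shape=13, rate=7)

For an exponential likelihood with a Gamma(α, β) prior on the rate, n observations with total T give posterior Gamma(α+n, β+T).
So α = 19 − 6 = 13 and β = 82 − 75 = 7.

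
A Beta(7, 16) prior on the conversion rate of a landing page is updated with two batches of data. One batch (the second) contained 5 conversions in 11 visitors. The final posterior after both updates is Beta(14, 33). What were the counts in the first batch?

2 conversions and 11 bounces

Sequential conjugate updates are equivalent to a single update on the pooled data, so total successes = posterior α − prior α and total failures = posterior β − prior β.
Total across both batches: 14−7=7 conversions, 33−16=17 bounces.
Subtract the second batch: 7−5=2 conversions and 17−6=11 bounces.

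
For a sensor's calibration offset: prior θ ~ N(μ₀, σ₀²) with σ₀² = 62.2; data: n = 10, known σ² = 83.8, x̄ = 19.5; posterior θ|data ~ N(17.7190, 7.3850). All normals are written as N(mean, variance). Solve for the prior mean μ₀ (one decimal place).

μ₀ = 4.5

With known observation variance, the Normal–Normal posterior has precision τ_n = τ₀ + n/σ² and mean μ_n = (τ₀μ₀ + (n/σ²)x̄)/τ_n.
Here τ₀ = 1/62.2 = 0.016077 and τ_data = 10/83.8 = 0.119332, so τ_n = 0.135409.
Rearranging for μ₀: μ₀ = (μ_n·τ_n − τ_data·x̄)/τ₀ = (17.7190·0.135409 − 0.119332·19.5) / 0.016077 = 0.072338/0.016077 ≈ 4.5.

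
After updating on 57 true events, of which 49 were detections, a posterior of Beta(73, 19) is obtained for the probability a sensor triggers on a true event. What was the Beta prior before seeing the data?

Under Beta–binomial conjugacy the posterior parameters are (α+s, β+f).
Subtract the data counts: 73−49=24, 19−8=11.

Beta(24, 11)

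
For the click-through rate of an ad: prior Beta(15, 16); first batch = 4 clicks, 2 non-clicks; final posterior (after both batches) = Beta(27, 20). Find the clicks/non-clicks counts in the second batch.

8 clicks and 2 non-clicks

Because Beta–binomial updating is additive in the counts, the combined data contributed (α_post−α_prior, β_post−β_prior) successes and failures.
Total across both batches: 27−15=12 clicks, 20−16=4 non-clicks.
Subtract the first batch: 12−4=8 clicks and 4−2=2 non-clicks.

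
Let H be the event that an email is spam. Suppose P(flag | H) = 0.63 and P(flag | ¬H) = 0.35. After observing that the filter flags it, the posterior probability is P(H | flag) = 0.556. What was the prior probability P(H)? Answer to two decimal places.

Bayes' rule in odds form gives O(H|E) = O(H)·[P(E|H)/P(E|¬H)], hence O(H) = O(H|E)/LR.
Posterior odds = 0.556/(1−0.556) = 1.2523. LR = 0.63/0.35 = 1.8000.
Prior odds = 1.2523/1.8000 = 0.6957, so P(H) = 0.6957/(1+0.6957) ≈ 0.41.

P(H) = 0.41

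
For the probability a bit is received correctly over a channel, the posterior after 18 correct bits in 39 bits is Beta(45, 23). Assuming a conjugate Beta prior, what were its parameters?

Beta(27, 2)

Under Beta–binomial conjugacy the posterior parameters are (a+s, b+f).
Subtract the data counts: 45−18=27, 23−21=2.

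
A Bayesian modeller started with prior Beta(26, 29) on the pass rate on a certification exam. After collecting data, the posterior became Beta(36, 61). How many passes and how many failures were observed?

Beta is conjugate to the binomial likelihood: posterior = Beta(a+s, b+f).
Match parameters: s=36−26=10, f=61−29=32.

10 passes and 32 failures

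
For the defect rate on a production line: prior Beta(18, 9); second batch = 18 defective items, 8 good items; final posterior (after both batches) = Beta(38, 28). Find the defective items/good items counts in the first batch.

2 defective items and 11 good items

Because Beta–binomial updating is additive in the counts, the combined data contributed (α_post−α_prior, β_post−β_prior) successes and failures.
Total across both batches: 38−18=20 defective items, 28−9=19 good items.
Subtract the second batch: 20−18=2 defective items and 19−8=11 good items.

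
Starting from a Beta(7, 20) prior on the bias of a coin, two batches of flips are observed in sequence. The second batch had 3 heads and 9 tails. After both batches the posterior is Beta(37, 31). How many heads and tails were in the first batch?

27 heads and 2 tails

Sequential conjugate updates are equivalent to a single update on the pooled data, so total successes = posterior α − prior α and total failures = posterior β − prior β.
Total across both batches: 37−7=30 heads, 31−20=11 tails.
Subtract the second batch: 30−3=27 heads and 11−9=2 tails.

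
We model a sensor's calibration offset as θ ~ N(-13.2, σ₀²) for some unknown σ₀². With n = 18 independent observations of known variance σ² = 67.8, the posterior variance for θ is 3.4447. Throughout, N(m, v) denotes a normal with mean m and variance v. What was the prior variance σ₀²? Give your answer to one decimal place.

σ₀² = 40.3

Posterior precision equals prior precision plus data precision: 1/σ_n² = 1/σ₀² + n/σ².
So 1/σ₀² = 1/3.4447 − 18/67.8 = 0.290301 − 0.265487 = 0.024814.
Hence σ₀² = 1/0.024814 ≈ 40.3.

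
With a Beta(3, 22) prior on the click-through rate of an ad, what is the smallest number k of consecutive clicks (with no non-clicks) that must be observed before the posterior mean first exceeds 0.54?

k = 23

After k clicks and 0 non-clicks the posterior is Beta(3+k, 22), with mean (3+k)/(3+22+k).
Set (3+k)/(25+k) > 0.54 and solve: k > (0.54·25 − 3)/(1 − 0.54) = 22.826.
The smallest integer exceeding 22.826 is 23, and checking k=23: (26)/(48) = 0.5417 > 0.54.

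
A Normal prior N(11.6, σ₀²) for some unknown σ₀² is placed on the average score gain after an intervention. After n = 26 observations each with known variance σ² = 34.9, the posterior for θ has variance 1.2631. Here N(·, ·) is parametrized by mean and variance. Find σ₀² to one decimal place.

σ₀² = 21.4

For the Normal–Normal model with known σ², precisions add: τ_n = τ₀ + n/σ².
So 1/σ₀² = 1/1.2631 − 26/34.9 = 0.791703 − 0.744986 = 0.046717.
Hence σ₀² = 1/0.046717 ≈ 21.4.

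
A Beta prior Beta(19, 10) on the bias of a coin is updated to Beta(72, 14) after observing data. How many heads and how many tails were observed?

Beta is conjugate to the binomial likelihood: posterior = Beta(α+s, β+f).
Match parameters: s=72−19=53, f=14−10=4.

53 heads and 4 tails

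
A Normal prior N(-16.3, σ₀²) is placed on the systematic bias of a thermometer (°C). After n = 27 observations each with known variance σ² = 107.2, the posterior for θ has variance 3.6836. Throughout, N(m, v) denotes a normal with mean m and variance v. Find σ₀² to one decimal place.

Posterior precision equals prior precision plus data precision: 1/σ_n² = 1/σ₀² + n/σ².
So 1/σ₀² = 1/3.6836 − 27/107.2 = 0.271474 − 0.251866 = 0.019608.
Hence σ₀² = 1/0.019608 ≈ 51.0.

σ₀² = 51.0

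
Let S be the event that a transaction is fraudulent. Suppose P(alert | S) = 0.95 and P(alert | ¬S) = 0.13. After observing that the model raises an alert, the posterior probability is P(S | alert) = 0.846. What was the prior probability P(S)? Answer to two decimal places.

Bayes' rule in odds form gives O(S|E) = O(S)·[P(E|S)/P(E|¬S)], hence O(S) = O(S|E)/LR.
Posterior odds = 0.846/(1−0.846) = 5.4935. LR = 0.95/0.13 = 7.3077.
Prior odds = 5.4935/7.3077 = 0.7517, so P(S) = 0.7517/(1+0.7517) ≈ 0.43.

P(S) = 0.43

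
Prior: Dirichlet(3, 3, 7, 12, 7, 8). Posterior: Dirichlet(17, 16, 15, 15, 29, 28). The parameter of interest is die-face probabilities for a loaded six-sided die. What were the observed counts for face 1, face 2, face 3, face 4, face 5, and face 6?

counts (14, 13, 8, 3, 22, 20)

For a Dirichlet(α) prior with multinomial counts c, the posterior is Dirichlet(α + c) componentwise.
Counts are posterior − prior componentwise: 17−3=14, 16−3=13, 15−7=8, 15−12=3, 29−7=22, 28−8=20.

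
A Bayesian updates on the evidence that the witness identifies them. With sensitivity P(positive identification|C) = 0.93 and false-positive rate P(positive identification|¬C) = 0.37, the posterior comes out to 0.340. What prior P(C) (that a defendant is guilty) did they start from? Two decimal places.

P(C) = 0.17

In odds form, posterior odds = prior odds × likelihood ratio, so prior odds = posterior odds ÷ LR.
Posterior odds = 0.340/(1−0.340) = 0.5152. LR = 0.93/0.37 = 2.5135.
Prior odds = 0.5152/2.5135 = 0.2050, so P(C) = 0.2050/(1+0.2050) ≈ 0.17.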